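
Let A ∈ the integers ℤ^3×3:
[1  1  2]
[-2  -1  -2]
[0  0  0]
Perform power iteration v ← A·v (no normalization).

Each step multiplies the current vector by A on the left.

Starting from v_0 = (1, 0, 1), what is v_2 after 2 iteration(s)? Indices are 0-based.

v_0 = (1, 0, 1).
v_1 = A·v_0 = (3, -4, 0).
v_2 = A·v_1 = (-1, -2, 0).

v_2 = (-1, -2, 0)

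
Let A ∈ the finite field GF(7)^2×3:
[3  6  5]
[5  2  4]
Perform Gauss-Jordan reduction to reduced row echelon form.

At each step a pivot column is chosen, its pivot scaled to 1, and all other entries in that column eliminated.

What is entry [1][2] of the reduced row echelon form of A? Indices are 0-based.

M[1][2] = 2

pivot(0,0)=3: scale R0 → (1, 2, 4)
  clear (1,0): R1 −= (5)R0 → (0, 6, 5)
pivot(1,1)=6: scale R1 → (0, 1, 2)
  clear (0,1): R0 −= (2)R1 → (1, 0, 0)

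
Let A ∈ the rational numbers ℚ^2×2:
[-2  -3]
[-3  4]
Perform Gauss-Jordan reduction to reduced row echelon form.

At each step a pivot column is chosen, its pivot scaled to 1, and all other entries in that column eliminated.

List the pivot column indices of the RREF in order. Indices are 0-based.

step 1: normalize row 0 (÷-2) = (1, 3/2)
  row 1: subtract -3×row0 = (0, 17/2)
step 2: normalize row 1 (÷17/2) = (0, 1)
  row 0: subtract 3/2×row1 = (1, 0)

pivot columns: 0, 1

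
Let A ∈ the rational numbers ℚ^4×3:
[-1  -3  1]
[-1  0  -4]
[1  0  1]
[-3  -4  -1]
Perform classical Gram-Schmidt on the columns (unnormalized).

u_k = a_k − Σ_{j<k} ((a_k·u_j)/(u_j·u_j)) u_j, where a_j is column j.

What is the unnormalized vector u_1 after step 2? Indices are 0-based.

Step 1: u_0 = a_0 = (-1, -1, 1, -3).
Step 2: u_1 = a_1 − (5/4)·u_0 = (-7/4, 5/4, -5/4, -1/4).

u_1 = (-7/4, 5/4, -5/4, -1/4)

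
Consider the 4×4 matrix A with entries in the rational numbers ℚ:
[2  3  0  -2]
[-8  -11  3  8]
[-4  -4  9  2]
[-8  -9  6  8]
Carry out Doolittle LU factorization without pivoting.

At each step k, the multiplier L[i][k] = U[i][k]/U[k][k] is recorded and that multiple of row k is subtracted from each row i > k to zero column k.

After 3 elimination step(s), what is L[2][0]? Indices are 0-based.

L[2][0] = -2

[col 0] pivot 2
  R1 -= -4*R0 → (0, 1, 3, 0)  (L[1][0] := -4)
  R2 -= -2*R0 → (0, 2, 9, -2)  (L[2][0] := -2)
  R3 -= -4*R0 → (0, 3, 6, 0)  (L[3][0] := -4)
[col 1] pivot 1
  R2 -= 2*R1 → (0, 0, 3, -2)  (L[2][1] := 2)
  R3 -= 3*R1 → (0, 0, -3, 0)  (L[3][1] := 3)
[col 2] pivot 3
  R3 -= -1*R2 → (0, 0, 0, -2)  (L[3][2] := -1)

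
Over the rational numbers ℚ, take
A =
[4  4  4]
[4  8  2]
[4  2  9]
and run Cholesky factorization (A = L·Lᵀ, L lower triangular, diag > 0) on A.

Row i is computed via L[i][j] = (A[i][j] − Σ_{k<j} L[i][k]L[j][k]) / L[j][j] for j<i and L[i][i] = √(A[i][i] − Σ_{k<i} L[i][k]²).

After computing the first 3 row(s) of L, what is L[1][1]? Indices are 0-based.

L[1][1] = 2

Step 1: L[0][0] = √(4) = 2.
  L[1][0] = (4) / L[0][0] = 2.
Step 2: L[1][1] = √(4) = 2.
  L[2][0] = (4) / L[0][0] = 2.
  L[2][1] = (-2) / L[1][1] = -1.
Step 3: L[2][2] = √(4) = 2.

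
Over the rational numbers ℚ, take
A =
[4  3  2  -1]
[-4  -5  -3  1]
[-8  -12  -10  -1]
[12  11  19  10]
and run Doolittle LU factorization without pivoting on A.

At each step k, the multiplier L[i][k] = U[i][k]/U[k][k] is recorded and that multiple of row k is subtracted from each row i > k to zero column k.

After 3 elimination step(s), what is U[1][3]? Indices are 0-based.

U[1][3] = 0

k=0: U[0][0]=4
  eliminate (1,0): mult=-1, new row 1: (0, -2, -1, 0); set L[1][0]=-1
  eliminate (2,0): mult=-2, new row 2: (0, -6, -6, -3); set L[2][0]=-2
  eliminate (3,0): mult=3, new row 3: (0, 2, 13, 13); set L[3][0]=3
k=1: U[1][1]=-2
  eliminate (2,1): mult=3, new row 2: (0, 0, -3, -3); set L[2][1]=3
  eliminate (3,1): mult=-1, new row 3: (0, 0, 12, 13); set L[3][1]=-1
k=2: U[2][2]=-3
  eliminate (3,2): mult=-4, new row 3: (0, 0, 0, 1); set L[3][2]=-4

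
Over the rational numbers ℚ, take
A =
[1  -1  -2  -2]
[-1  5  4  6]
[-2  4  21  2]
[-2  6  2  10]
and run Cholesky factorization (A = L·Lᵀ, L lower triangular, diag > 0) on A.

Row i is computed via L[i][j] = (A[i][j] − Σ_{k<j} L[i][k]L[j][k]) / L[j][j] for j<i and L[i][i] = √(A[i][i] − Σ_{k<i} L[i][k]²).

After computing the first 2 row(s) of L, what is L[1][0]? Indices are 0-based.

L[1][0] = -1

Step 1: L[0][0] = √(1) = 1.
  L[1][0] = (-1) / L[0][0] = -1.
Step 2: L[1][1] = √(4) = 2.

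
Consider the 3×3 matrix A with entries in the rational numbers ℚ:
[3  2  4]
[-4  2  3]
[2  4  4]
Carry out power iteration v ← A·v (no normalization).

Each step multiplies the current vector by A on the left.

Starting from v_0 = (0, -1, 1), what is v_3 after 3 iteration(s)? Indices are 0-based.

v_0 = (0, -1, 1).
v_1 = A·v_0 = (2, 1, 0).
v_2 = A·v_1 = (8, -6, 8).
v_3 = A·v_2 = (44, -20, 24).

v_3 = (44, -20, 24)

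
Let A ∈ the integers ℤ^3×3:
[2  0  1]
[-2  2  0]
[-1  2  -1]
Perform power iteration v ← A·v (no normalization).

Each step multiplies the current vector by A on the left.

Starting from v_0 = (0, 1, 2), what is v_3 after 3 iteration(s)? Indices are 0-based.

v_0 = (0, 1, 2).
v_1 = A·v_0 = (2, 2, 0).
v_2 = A·v_1 = (4, 0, 2).
v_3 = A·v_2 = (10, -8, -6).

v_3 = (10, -8, -6)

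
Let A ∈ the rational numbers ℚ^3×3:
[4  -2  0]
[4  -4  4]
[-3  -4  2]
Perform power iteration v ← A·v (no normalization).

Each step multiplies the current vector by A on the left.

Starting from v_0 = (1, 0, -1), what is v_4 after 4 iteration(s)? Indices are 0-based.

v_0 = (1, 0, -1).
v_1 = A·v_0 = (4, 0, -5).
v_2 = A·v_1 = (16, -4, -22).
v_3 = A·v_2 = (72, -8, -76).
v_4 = A·v_3 = (304, 16, -336).

v_4 = (304, 16, -336)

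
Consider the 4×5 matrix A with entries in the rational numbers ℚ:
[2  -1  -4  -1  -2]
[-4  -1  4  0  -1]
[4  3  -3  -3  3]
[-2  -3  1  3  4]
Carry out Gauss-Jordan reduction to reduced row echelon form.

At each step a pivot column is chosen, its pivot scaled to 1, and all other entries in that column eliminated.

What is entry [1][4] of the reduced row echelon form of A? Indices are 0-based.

M[1][4] = -13

pivot(0,0)=2: scale R0 → (1, -1/2, -2, -1/2, -1)
  clear (1,0): R1 −= (-4)R0 → (0, -3, -4, -2, -5)
  clear (2,0): R2 −= (4)R0 → (0, 5, 5, -1, 7)
  clear (3,0): R3 −= (-2)R0 → (0, -4, -3, 2, 2)
pivot(1,1)=-3: scale R1 → (0, 1, 4/3, 2/3, 5/3)
  clear (0,1): R0 −= (-1/2)R1 → (1, 0, -4/3, -1/6, -1/6)
  clear (2,1): R2 −= (5)R1 → (0, 0, -5/3, -13/3, -4/3)
  clear (3,1): R3 −= (-4)R1 → (0, 0, 7/3, 14/3, 26/3)
pivot(2,2)=-5/3: scale R2 → (0, 0, 1, 13/5, 4/5)
  clear (0,2): R0 −= (-4/3)R2 → (1, 0, 0, 33/10, 9/10)
  clear (1,2): R1 −= (4/3)R2 → (0, 1, 0, -14/5, 3/5)
  clear (3,2): R3 −= (7/3)R2 → (0, 0, 0, -7/5, 34/5)
pivot(3,3)=-7/5: scale R3 → (0, 0, 0, 1, -34/7)
  clear (0,3): R0 −= (33/10)R3 → (1, 0, 0, 0, 237/14)
  clear (1,3): R1 −= (-14/5)R3 → (0, 1, 0, 0, -13)
  clear (2,3): R2 −= (13/5)R3 → (0, 0, 1, 0, 94/7)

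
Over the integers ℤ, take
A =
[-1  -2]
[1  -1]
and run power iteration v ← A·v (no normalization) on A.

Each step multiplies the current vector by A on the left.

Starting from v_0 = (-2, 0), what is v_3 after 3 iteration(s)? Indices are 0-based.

v_3 = (-10, -2)

v_0 = (-2, 0).
v_1 = A·v_0 = (2, -2).
v_2 = A·v_1 = (2, 4).
v_3 = A·v_2 = (-10, -2).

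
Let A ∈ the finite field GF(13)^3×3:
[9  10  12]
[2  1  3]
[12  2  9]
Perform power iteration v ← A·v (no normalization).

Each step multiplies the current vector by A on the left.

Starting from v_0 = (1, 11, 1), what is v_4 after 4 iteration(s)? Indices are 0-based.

v_0 = (1, 11, 1).
v_1 = A·v_0 = (1, 3, 4).
v_2 = A·v_1 = (9, 4, 2).
v_3 = A·v_2 = (2, 2, 4).
v_4 = A·v_3 = (8, 5, 12).

v_4 = (8, 5, 12)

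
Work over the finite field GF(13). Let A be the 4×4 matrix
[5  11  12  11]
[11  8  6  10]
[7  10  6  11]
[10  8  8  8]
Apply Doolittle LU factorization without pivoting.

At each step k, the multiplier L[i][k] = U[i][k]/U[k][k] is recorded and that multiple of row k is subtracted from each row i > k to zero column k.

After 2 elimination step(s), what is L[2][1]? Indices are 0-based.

L[2][1] = 9

k=0: U[0][0]=5
  eliminate (1,0): mult=10, new row 1: (0, 2, 3, 4); set L[1][0]=10
  eliminate (2,0): mult=4, new row 2: (0, 5, 10, 6); set L[2][0]=4
  eliminate (3,0): mult=2, new row 3: (0, 12, 10, 12); set L[3][0]=2
k=1: U[1][1]=2
  eliminate (2,1): mult=9, new row 2: (0, 0, 9, 9); set L[2][1]=9
  eliminate (3,1): mult=6, new row 3: (0, 0, 5, 1); set L[3][1]=6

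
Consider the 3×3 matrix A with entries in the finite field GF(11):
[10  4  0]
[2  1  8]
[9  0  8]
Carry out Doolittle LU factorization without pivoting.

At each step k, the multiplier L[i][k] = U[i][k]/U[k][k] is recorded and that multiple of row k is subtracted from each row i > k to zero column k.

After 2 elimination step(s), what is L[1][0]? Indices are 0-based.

L[1][0] = 9

Step 1: pivot at (0,0) is 10.
  row1 ← row1 − (9)·row0  ⇒  L[1][0]=9, U row1=(0, 9, 8)
  row2 ← row2 − (2)·row0  ⇒  L[2][0]=2, U row2=(0, 3, 8)
Step 2: pivot at (1,1) is 9.
  row2 ← row2 − (4)·row1  ⇒  L[2][1]=4, U row2=(0, 0, 9)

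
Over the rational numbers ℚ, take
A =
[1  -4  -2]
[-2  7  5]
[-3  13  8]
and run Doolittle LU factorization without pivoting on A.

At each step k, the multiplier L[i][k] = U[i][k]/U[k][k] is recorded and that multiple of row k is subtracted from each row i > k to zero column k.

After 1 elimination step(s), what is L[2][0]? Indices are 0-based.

L[2][0] = -3

[col 0] pivot 1
  R1 -= -2*R0 → (0, -1, 1)  (L[1][0] := -2)
  R2 -= -3*R0 → (0, 1, 2)  (L[2][0] := -3)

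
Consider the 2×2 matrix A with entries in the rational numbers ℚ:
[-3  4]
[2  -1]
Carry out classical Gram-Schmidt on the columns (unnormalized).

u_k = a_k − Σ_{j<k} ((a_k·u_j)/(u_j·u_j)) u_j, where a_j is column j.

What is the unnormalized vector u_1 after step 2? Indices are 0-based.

u_1 = (10/13, 15/13)

Step 1: u_0 = a_0 = (-3, 2).
Step 2: u_1 = a_1 − (-14/13)·u_0 = (10/13, 15/13).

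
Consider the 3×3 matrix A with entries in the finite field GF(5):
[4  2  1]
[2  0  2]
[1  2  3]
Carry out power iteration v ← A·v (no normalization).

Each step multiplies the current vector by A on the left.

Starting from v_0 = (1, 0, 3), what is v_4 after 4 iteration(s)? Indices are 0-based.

v_4 = (2, 1, 3)

v_0 = (1, 0, 3).
v_1 = A·v_0 = (2, 3, 0).
v_2 = A·v_1 = (4, 4, 3).
v_3 = A·v_2 = (2, 4, 1).
v_4 = A·v_3 = (2, 1, 3).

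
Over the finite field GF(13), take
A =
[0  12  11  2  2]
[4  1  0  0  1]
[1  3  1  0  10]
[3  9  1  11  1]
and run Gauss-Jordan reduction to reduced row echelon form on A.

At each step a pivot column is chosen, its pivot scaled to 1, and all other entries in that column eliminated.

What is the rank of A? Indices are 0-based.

pivot(0,0): swap R0↔R1
pivot(0,0)=4: scale R0 → (1, 10, 0, 0, 10)
  clear (2,0): R2 −= (1)R0 → (0, 6, 1, 0, 0)
  clear (3,0): R3 −= (3)R0 → (0, 5, 1, 11, 10)
pivot(1,1)=12: scale R1 → (0, 1, 2, 11, 11)
  clear (0,1): R0 −= (10)R1 → (1, 0, 6, 7, 4)
  clear (2,1): R2 −= (6)R1 → (0, 0, 2, 12, 12)
  clear (3,1): R3 −= (5)R1 → (0, 0, 4, 8, 7)
pivot(2,2)=2: scale R2 → (0, 0, 1, 6, 6)
  clear (0,2): R0 −= (6)R2 → (1, 0, 0, 10, 7)
  clear (1,2): R1 −= (2)R2 → (0, 1, 0, 12, 12)
  clear (3,2): R3 −= (4)R2 → (0, 0, 0, 10, 9)
pivot(3,3)=10: scale R3 → (0, 0, 0, 1, 10)
  clear (0,3): R0 −= (10)R3 → (1, 0, 0, 0, 11)
  clear (1,3): R1 −= (12)R3 → (0, 1, 0, 0, 9)
  clear (2,3): R2 −= (6)R3 → (0, 0, 1, 0, 11)

rank = 4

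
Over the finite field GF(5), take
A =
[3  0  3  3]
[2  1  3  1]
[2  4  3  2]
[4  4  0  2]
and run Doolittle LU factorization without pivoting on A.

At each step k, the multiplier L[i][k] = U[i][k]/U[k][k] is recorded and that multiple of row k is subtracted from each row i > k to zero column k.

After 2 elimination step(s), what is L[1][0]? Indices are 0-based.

L[1][0] = 4

[col 0] pivot 3
  R1 -= 4*R0 → (0, 1, 1, 4)  (L[1][0] := 4)
  R2 -= 4*R0 → (0, 4, 1, 0)  (L[2][0] := 4)
  R3 -= 3*R0 → (0, 4, 1, 3)  (L[3][0] := 3)
[col 1] pivot 1
  R2 -= 4*R1 → (0, 0, 2, 4)  (L[2][1] := 4)
  R3 -= 4*R1 → (0, 0, 2, 2)  (L[3][1] := 4)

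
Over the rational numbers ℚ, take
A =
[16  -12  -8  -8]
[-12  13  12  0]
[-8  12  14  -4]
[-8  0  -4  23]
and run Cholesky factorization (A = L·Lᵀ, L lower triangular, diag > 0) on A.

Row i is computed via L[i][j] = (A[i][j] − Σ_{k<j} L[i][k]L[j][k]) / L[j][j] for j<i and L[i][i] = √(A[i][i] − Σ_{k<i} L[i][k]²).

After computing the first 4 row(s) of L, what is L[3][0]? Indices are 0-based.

Step 1: L[0][0] = √(16) = 4.
  L[1][0] = (-12) / L[0][0] = -3.
Step 2: L[1][1] = √(4) = 2.
  L[2][0] = (-8) / L[0][0] = -2.
  L[2][1] = (6) / L[1][1] = 3.
Step 3: L[2][2] = √(1) = 1.
  L[3][0] = (-8) / L[0][0] = -2.
  L[3][1] = (-6) / L[1][1] = -3.
  L[3][2] = (1) / L[2][2] = 1.
Step 4: L[3][3] = √(9) = 3.

L[3][0] = -2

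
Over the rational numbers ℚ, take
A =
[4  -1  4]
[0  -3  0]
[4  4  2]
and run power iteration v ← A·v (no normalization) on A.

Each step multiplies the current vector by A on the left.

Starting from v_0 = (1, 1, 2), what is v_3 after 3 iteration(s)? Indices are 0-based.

v_0 = (1, 1, 2).
v_1 = A·v_0 = (11, -3, 12).
v_2 = A·v_1 = (95, 9, 56).
v_3 = A·v_2 = (595, -27, 528).

v_3 = (595, -27, 528)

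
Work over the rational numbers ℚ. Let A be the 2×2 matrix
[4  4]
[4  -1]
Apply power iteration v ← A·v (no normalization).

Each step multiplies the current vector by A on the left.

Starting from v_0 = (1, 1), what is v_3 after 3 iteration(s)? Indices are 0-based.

v_3 = (292, 147)

v_0 = (1, 1).
v_1 = A·v_0 = (8, 3).
v_2 = A·v_1 = (44, 29).
v_3 = A·v_2 = (292, 147).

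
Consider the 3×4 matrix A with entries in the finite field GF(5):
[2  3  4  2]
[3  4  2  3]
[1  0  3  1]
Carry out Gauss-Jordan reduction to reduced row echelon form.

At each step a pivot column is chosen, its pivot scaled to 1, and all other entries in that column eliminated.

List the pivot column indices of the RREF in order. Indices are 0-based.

step 1: normalize row 0 (÷2) = (1, 4, 2, 1)
  row 1: subtract 3×row0 = (0, 2, 1, 0)
  row 2: subtract 1×row0 = (0, 1, 1, 0)
step 2: normalize row 1 (÷2) = (0, 1, 3, 0)
  row 0: subtract 4×row1 = (1, 0, 0, 1)
  row 2: subtract 1×row1 = (0, 0, 3, 0)
step 3: normalize row 2 (÷3) = (0, 0, 1, 0)
  row 1: subtract 3×row2 = (0, 1, 0, 0)

pivot columns: 0, 1, 2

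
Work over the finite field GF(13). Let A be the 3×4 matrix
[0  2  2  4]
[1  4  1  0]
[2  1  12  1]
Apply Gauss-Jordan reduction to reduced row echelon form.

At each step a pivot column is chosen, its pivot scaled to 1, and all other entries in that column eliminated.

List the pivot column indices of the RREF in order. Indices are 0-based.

pivot columns: 0, 1, 2

step 1: exchange rows 0,1
step 1: normalize row 0 (÷1) = (1, 4, 1, 0)
  row 2: subtract 2×row0 = (0, 6, 10, 1)
step 2: normalize row 1 (÷2) = (0, 1, 1, 2)
  row 0: subtract 4×row1 = (1, 0, 10, 5)
  row 2: subtract 6×row1 = (0, 0, 4, 2)
step 3: normalize row 2 (÷4) = (0, 0, 1, 7)
  row 0: subtract 10×row2 = (1, 0, 0, 0)
  row 1: subtract 1×row2 = (0, 1, 0, 8)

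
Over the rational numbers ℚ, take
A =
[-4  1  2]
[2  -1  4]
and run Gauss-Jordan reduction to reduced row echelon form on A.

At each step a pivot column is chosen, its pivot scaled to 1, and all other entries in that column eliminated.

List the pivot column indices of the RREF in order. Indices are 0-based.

[1] R0 /= -4  ⇒  (1, -1/4, -1/2)
     R1 -= 2·R0  ⇒  (0, -1/2, 5)
[2] R1 /= -1/2  ⇒  (0, 1, -10)
     R0 -= -1/4·R1  ⇒  (1, 0, -3)

pivot columns: 0, 1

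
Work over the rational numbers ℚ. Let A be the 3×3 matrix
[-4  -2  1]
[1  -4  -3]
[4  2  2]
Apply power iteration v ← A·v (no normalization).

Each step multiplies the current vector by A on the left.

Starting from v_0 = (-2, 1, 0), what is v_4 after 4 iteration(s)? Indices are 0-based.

v_4 = (540, 744, -468)

v_0 = (-2, 1, 0).
v_1 = A·v_0 = (6, -6, -6).
v_2 = A·v_1 = (-18, 48, 0).
v_3 = A·v_2 = (-24, -210, 24).
v_4 = A·v_3 = (540, 744, -468).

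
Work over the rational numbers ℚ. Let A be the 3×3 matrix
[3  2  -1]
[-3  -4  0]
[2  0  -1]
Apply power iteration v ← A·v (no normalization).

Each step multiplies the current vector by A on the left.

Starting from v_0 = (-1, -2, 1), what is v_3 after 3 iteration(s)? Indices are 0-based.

v_0 = (-1, -2, 1).
v_1 = A·v_0 = (-8, 11, -3).
v_2 = A·v_1 = (1, -20, -13).
v_3 = A·v_2 = (-24, 77, 15).

v_3 = (-24, 77, 15)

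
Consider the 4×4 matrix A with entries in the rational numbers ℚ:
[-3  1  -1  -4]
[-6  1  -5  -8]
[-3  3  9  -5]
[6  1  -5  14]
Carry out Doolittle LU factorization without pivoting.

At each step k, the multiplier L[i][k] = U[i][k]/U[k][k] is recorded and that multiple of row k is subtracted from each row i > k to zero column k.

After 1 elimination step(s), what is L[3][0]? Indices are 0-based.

Step 1: pivot at (0,0) is -3.
  row1 ← row1 − (2)·row0  ⇒  L[1][0]=2, U row1=(0, -1, -3, 0)
  row2 ← row2 − (1)·row0  ⇒  L[2][0]=1, U row2=(0, 2, 10, -1)
  row3 ← row3 − (-2)·row0  ⇒  L[3][0]=-2, U row3=(0, 3, -7, 6)

L[3][0] = -2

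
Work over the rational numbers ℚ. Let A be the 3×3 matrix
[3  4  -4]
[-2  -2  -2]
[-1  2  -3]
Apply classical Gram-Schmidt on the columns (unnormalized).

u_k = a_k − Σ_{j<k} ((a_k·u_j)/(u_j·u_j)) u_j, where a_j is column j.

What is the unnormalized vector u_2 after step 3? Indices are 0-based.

Step 1: u_0 = a_0 = (3, -2, -1).
Step 2: u_1 = a_1 − (1)·u_0 = (1, 0, 3).
Step 3: u_2 = a_2 − (-5/14)·u_0 − (-13/10)·u_1 = (-57/35, -19/7, 19/35).

u_2 = (-57/35, -19/7, 19/35)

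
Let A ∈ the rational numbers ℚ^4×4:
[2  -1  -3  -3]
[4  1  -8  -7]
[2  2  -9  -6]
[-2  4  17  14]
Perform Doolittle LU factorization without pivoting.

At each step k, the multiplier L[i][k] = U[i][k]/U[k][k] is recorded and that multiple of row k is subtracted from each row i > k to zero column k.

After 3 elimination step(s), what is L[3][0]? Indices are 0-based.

[col 0] pivot 2
  R1 -= 2*R0 → (0, 3, -2, -1)  (L[1][0] := 2)
  R2 -= 1*R0 → (0, 3, -6, -3)  (L[2][0] := 1)
  R3 -= -1*R0 → (0, 3, 14, 11)  (L[3][0] := -1)
[col 1] pivot 3
  R2 -= 1*R1 → (0, 0, -4, -2)  (L[2][1] := 1)
  R3 -= 1*R1 → (0, 0, 16, 12)  (L[3][1] := 1)
[col 2] pivot -4
  R3 -= -4*R2 → (0, 0, 0, 4)  (L[3][2] := -4)

L[3][0] = -1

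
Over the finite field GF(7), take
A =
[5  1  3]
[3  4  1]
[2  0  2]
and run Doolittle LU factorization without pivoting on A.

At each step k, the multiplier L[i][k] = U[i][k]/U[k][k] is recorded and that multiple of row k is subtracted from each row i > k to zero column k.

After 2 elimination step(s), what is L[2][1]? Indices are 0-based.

L[2][1] = 4

Step 1: pivot at (0,0) is 5.
  row1 ← row1 − (2)·row0  ⇒  L[1][0]=2, U row1=(0, 2, 2)
  row2 ← row2 − (6)·row0  ⇒  L[2][0]=6, U row2=(0, 1, 5)
Step 2: pivot at (1,1) is 2.
  row2 ← row2 − (4)·row1  ⇒  L[2][1]=4, U row2=(0, 0, 4)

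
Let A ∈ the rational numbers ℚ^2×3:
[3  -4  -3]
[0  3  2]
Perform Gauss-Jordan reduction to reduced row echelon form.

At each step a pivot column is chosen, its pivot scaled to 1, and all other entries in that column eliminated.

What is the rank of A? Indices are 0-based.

pivot(0,0)=3: scale R0 → (1, -4/3, -1)
pivot(1,1)=3: scale R1 → (0, 1, 2/3)
  clear (0,1): R0 −= (-4/3)R1 → (1, 0, -1/9)

rank = 2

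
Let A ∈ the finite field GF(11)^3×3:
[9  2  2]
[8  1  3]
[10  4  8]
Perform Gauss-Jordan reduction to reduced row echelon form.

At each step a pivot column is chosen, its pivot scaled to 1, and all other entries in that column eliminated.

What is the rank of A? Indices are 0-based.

rank = 3

step 1: normalize row 0 (÷9) = (1, 10, 10)
  row 1: subtract 8×row0 = (0, 9, 0)
  row 2: subtract 10×row0 = (0, 3, 7)
step 2: normalize row 1 (÷9) = (0, 1, 0)
  row 0: subtract 10×row1 = (1, 0, 10)
  row 2: subtract 3×row1 = (0, 0, 7)
step 3: normalize row 2 (÷7) = (0, 0, 1)
  row 0: subtract 10×row2 = (1, 0, 0)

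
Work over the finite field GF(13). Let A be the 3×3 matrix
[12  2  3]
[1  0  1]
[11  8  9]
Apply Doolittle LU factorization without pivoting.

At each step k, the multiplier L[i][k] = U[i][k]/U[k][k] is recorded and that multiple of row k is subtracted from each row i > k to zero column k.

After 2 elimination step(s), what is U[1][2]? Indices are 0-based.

U[1][2] = 4

[col 0] pivot 12
  R1 -= 12*R0 → (0, 2, 4)  (L[1][0] := 12)
  R2 -= 2*R0 → (0, 4, 3)  (L[2][0] := 2)
[col 1] pivot 2
  R2 -= 2*R1 → (0, 0, 8)  (L[2][1] := 2)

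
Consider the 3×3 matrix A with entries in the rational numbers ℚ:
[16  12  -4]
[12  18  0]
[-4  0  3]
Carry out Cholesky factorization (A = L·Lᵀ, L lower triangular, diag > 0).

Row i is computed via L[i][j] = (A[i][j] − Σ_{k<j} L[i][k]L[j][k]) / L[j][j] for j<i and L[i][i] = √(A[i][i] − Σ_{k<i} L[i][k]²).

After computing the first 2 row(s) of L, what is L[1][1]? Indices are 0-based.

Step 1: L[0][0] = √(16) = 4.
  L[1][0] = (12) / L[0][0] = 3.
Step 2: L[1][1] = √(9) = 3.

L[1][1] = 3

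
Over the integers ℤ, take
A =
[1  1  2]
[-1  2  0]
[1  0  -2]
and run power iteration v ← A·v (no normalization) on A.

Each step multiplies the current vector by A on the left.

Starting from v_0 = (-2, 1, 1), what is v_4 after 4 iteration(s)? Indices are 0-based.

v_0 = (-2, 1, 1).
v_1 = A·v_0 = (1, 4, -4).
v_2 = A·v_1 = (-3, 7, 9).
v_3 = A·v_2 = (22, 17, -21).
v_4 = A·v_3 = (-3, 12, 64).

v_4 = (-3, 12, 64)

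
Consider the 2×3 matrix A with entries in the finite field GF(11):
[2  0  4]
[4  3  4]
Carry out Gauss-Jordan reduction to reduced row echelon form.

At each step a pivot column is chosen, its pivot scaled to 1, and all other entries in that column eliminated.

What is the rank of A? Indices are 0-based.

[1] R0 /= 2  ⇒  (1, 0, 2)
     R1 -= 4·R0  ⇒  (0, 3, 7)
[2] R1 /= 3  ⇒  (0, 1, 6)

rank = 2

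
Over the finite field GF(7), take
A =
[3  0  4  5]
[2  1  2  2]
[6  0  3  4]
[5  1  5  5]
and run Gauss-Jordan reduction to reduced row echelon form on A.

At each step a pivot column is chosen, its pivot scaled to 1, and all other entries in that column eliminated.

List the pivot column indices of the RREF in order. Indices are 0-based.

pivot columns: 0, 1, 2, 3

[1] R0 /= 3  ⇒  (1, 0, 6, 4)
     R1 -= 2·R0  ⇒  (0, 1, 4, 1)
     R2 -= 6·R0  ⇒  (0, 0, 2, 1)
     R3 -= 5·R0  ⇒  (0, 1, 3, 6)
[2] R1 /= 1  ⇒  (0, 1, 4, 1)
     R3 -= 1·R1  ⇒  (0, 0, 6, 5)
[3] R2 /= 2  ⇒  (0, 0, 1, 4)
     R0 -= 6·R2  ⇒  (1, 0, 0, 1)
     R1 -= 4·R2  ⇒  (0, 1, 0, 6)
     R3 -= 6·R2  ⇒  (0, 0, 0, 2)
[4] R3 /= 2  ⇒  (0, 0, 0, 1)
     R0 -= 1·R3  ⇒  (1, 0, 0, 0)
     R1 -= 6·R3  ⇒  (0, 1, 0, 0)
     R2 -= 4·R3  ⇒  (0, 0, 1, 0)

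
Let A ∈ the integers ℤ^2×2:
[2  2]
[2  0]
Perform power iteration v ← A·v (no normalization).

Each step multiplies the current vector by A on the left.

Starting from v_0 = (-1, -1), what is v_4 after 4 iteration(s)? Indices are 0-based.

v_0 = (-1, -1).
v_1 = A·v_0 = (-4, -2).
v_2 = A·v_1 = (-12, -8).
v_3 = A·v_2 = (-40, -24).
v_4 = A·v_3 = (-128, -80).

v_4 = (-128, -80)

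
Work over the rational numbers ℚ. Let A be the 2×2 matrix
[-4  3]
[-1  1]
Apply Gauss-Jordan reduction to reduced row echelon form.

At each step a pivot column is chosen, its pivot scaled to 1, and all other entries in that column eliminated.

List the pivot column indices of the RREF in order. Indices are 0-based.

pivot columns: 0, 1

[1] R0 /= -4  ⇒  (1, -3/4)
     R1 -= -1·R0  ⇒  (0, 1/4)
[2] R1 /= 1/4  ⇒  (0, 1)
     R0 -= -3/4·R1  ⇒  (1, 0)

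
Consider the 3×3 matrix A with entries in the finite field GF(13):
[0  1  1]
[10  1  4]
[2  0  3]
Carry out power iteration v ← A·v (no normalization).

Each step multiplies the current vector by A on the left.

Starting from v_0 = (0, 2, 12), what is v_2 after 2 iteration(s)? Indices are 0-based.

v_2 = (8, 9, 6)

v_0 = (0, 2, 12).
v_1 = A·v_0 = (1, 11, 10).
v_2 = A·v_1 = (8, 9, 6).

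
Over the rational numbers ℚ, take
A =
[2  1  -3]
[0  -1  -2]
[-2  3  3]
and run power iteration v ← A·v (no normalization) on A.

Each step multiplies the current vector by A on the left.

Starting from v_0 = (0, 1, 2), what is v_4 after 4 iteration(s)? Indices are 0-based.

v_0 = (0, 1, 2).
v_1 = A·v_0 = (-5, -5, 9).
v_2 = A·v_1 = (-42, -13, 22).
v_3 = A·v_2 = (-163, -31, 111).
v_4 = A·v_3 = (-690, -191, 566).

v_4 = (-690, -191, 566)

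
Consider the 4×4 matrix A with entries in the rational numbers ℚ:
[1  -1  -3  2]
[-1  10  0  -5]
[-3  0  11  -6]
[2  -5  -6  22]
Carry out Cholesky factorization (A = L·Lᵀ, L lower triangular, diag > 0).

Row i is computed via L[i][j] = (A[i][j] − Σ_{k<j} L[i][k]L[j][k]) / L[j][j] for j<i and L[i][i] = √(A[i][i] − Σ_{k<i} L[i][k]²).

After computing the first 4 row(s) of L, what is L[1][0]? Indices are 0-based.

Step 1: L[0][0] = √(1) = 1.
  L[1][0] = (-1) / L[0][0] = -1.
Step 2: L[1][1] = √(9) = 3.
  L[2][0] = (-3) / L[0][0] = -3.
  L[2][1] = (-3) / L[1][1] = -1.
Step 3: L[2][2] = √(1) = 1.
  L[3][0] = (2) / L[0][0] = 2.
  L[3][1] = (-3) / L[1][1] = -1.
  L[3][2] = (-1) / L[2][2] = -1.
Step 4: L[3][3] = √(16) = 4.

L[1][0] = -1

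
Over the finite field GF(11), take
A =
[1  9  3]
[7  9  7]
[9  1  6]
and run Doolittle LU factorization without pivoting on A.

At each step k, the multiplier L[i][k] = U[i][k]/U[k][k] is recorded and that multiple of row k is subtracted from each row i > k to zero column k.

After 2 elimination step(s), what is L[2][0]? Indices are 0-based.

[col 0] pivot 1
  R1 -= 7*R0 → (0, 1, 8)  (L[1][0] := 7)
  R2 -= 9*R0 → (0, 8, 1)  (L[2][0] := 9)
[col 1] pivot 1
  R2 -= 8*R1 → (0, 0, 3)  (L[2][1] := 8)

L[2][0] = 9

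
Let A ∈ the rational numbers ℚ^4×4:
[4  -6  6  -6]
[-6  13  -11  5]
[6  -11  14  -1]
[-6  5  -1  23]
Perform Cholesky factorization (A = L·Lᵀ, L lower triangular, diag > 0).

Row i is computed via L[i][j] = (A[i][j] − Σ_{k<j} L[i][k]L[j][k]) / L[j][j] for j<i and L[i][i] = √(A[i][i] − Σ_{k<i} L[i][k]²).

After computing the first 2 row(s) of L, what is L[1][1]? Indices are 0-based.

Step 1: L[0][0] = √(4) = 2.
  L[1][0] = (-6) / L[0][0] = -3.
Step 2: L[1][1] = √(4) = 2.

L[1][1] = 2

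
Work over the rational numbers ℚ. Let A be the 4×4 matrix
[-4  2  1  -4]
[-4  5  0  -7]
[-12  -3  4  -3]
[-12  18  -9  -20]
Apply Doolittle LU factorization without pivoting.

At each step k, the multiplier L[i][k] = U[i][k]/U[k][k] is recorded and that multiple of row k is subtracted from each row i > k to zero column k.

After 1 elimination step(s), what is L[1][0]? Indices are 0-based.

L[1][0] = 1

k=0: U[0][0]=-4
  eliminate (1,0): mult=1, new row 1: (0, 3, -1, -3); set L[1][0]=1
  eliminate (2,0): mult=3, new row 2: (0, -9, 1, 9); set L[2][0]=3
  eliminate (3,0): mult=3, new row 3: (0, 12, -12, -8); set L[3][0]=3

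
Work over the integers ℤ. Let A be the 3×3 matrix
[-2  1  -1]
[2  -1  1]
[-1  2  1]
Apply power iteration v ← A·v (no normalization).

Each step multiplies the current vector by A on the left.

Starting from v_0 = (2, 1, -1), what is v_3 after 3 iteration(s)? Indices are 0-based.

v_0 = (2, 1, -1).
v_1 = A·v_0 = (-2, 2, -1).
v_2 = A·v_1 = (7, -7, 5).
v_3 = A·v_2 = (-26, 26, -16).

v_3 = (-26, 26, -16)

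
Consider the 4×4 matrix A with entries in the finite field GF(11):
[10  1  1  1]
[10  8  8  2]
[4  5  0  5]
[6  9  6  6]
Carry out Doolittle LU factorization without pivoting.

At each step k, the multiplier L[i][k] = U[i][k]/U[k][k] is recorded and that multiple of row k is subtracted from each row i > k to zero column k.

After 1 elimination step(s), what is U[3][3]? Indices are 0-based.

U[3][3] = 1

k=0: U[0][0]=10
  eliminate (1,0): mult=1, new row 1: (0, 7, 7, 1); set L[1][0]=1
  eliminate (2,0): mult=7, new row 2: (0, 9, 4, 9); set L[2][0]=7
  eliminate (3,0): mult=5, new row 3: (0, 4, 1, 1); set L[3][0]=5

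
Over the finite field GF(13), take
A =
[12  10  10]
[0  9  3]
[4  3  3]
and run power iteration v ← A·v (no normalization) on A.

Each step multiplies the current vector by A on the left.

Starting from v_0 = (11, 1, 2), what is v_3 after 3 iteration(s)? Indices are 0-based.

v_0 = (11, 1, 2).
v_1 = A·v_0 = (6, 2, 1).
v_2 = A·v_1 = (11, 8, 7).
v_3 = A·v_2 = (9, 2, 11).

v_3 = (9, 2, 11)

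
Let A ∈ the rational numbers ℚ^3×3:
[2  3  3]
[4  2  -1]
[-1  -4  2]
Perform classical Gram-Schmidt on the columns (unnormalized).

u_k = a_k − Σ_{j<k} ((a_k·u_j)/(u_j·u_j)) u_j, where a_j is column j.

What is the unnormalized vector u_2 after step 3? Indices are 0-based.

u_2 = (294/95, -21/19, 168/95)

Step 1: u_0 = a_0 = (2, 4, -1).
Step 2: u_1 = a_1 − (6/7)·u_0 = (9/7, -10/7, -22/7).
Step 3: u_2 = a_2 − (0)·u_0 − (-7/95)·u_1 = (294/95, -21/19, 168/95).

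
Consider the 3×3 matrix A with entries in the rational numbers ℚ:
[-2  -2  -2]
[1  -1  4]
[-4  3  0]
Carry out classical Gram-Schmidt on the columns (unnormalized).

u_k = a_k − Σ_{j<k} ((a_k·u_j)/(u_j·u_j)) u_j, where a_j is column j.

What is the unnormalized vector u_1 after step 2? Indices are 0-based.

Step 1: u_0 = a_0 = (-2, 1, -4).
Step 2: u_1 = a_1 − (-3/7)·u_0 = (-20/7, -4/7, 9/7).

u_1 = (-20/7, -4/7, 9/7)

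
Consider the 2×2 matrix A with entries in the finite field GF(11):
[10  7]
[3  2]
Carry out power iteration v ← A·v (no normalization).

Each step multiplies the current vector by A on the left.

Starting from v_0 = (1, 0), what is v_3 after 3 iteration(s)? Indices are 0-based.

v_3 = (10, 6)

v_0 = (1, 0).
v_1 = A·v_0 = (10, 3).
v_2 = A·v_1 = (0, 3).
v_3 = A·v_2 = (10, 6).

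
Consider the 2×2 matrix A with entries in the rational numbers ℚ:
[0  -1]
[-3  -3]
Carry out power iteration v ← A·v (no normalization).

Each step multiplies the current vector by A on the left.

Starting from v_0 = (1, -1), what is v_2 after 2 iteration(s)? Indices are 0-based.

v_0 = (1, -1).
v_1 = A·v_0 = (1, 0).
v_2 = A·v_1 = (0, -3).

v_2 = (0, -3)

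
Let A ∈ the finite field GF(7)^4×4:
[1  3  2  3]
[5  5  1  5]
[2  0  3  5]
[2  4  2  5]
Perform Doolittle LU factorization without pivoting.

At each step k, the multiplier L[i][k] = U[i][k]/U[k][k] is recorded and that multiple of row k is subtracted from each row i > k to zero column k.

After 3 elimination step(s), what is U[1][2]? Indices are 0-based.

U[1][2] = 5

Step 1: pivot at (0,0) is 1.
  row1 ← row1 − (5)·row0  ⇒  L[1][0]=5, U row1=(0, 4, 5, 4)
  row2 ← row2 − (2)·row0  ⇒  L[2][0]=2, U row2=(0, 1, 6, 6)
  row3 ← row3 − (2)·row0  ⇒  L[3][0]=2, U row3=(0, 5, 5, 6)
Step 2: pivot at (1,1) is 4.
  row2 ← row2 − (2)·row1  ⇒  L[2][1]=2, U row2=(0, 0, 3, 5)
  row3 ← row3 − (3)·row1  ⇒  L[3][1]=3, U row3=(0, 0, 4, 1)
Step 3: pivot at (2,2) is 3.
  row3 ← row3 − (6)·row2  ⇒  L[3][2]=6, U row3=(0, 0, 0, 6)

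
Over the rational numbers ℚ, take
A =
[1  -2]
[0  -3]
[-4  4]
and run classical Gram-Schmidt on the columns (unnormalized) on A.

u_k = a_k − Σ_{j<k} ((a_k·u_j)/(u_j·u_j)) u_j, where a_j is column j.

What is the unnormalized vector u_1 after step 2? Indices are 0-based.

u_1 = (-16/17, -3, -4/17)

Step 1: u_0 = a_0 = (1, 0, -4).
Step 2: u_1 = a_1 − (-18/17)·u_0 = (-16/17, -3, -4/17).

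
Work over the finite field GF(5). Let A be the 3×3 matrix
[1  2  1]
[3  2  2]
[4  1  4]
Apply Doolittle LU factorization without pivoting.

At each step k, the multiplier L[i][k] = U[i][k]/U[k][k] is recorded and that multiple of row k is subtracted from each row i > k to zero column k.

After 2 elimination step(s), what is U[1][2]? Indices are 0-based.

U[1][2] = 4

[col 0] pivot 1
  R1 -= 3*R0 → (0, 1, 4)  (L[1][0] := 3)
  R2 -= 4*R0 → (0, 3, 0)  (L[2][0] := 4)
[col 1] pivot 1
  R2 -= 3*R1 → (0, 0, 3)  (L[2][1] := 3)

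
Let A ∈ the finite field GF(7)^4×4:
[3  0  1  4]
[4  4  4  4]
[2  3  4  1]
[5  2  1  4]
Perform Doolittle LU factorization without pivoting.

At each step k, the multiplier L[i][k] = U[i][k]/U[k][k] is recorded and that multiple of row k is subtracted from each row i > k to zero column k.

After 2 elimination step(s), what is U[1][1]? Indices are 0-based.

U[1][1] = 4

[col 0] pivot 3
  R1 -= 6*R0 → (0, 4, 5, 1)  (L[1][0] := 6)
  R2 -= 3*R0 → (0, 3, 1, 3)  (L[2][0] := 3)
  R3 -= 4*R0 → (0, 2, 4, 2)  (L[3][0] := 4)
[col 1] pivot 4
  R2 -= 6*R1 → (0, 0, 6, 4)  (L[2][1] := 6)
  R3 -= 4*R1 → (0, 0, 5, 5)  (L[3][1] := 4)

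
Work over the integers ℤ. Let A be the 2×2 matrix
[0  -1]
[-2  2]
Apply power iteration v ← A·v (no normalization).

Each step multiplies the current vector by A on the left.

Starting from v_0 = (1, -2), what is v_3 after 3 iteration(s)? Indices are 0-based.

v_0 = (1, -2).
v_1 = A·v_0 = (2, -6).
v_2 = A·v_1 = (6, -16).
v_3 = A·v_2 = (16, -44).

v_3 = (16, -44)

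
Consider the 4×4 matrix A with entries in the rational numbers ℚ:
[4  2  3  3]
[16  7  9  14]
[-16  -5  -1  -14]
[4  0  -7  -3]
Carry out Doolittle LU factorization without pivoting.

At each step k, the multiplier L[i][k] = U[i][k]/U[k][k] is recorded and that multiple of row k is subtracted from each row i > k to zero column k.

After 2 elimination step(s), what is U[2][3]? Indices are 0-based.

[col 0] pivot 4
  R1 -= 4*R0 → (0, -1, -3, 2)  (L[1][0] := 4)
  R2 -= -4*R0 → (0, 3, 11, -2)  (L[2][0] := -4)
  R3 -= 1*R0 → (0, -2, -10, -6)  (L[3][0] := 1)
[col 1] pivot -1
  R2 -= -3*R1 → (0, 0, 2, 4)  (L[2][1] := -3)
  R3 -= 2*R1 → (0, 0, -4, -10)  (L[3][1] := 2)

U[2][3] = 4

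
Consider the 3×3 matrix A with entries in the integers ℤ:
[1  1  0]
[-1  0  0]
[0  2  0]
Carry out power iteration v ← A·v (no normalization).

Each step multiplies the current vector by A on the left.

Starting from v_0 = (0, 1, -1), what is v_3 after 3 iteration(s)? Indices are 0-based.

v_0 = (0, 1, -1).
v_1 = A·v_0 = (1, 0, 2).
v_2 = A·v_1 = (1, -1, 0).
v_3 = A·v_2 = (0, -1, -2).

v_3 = (0, -1, -2)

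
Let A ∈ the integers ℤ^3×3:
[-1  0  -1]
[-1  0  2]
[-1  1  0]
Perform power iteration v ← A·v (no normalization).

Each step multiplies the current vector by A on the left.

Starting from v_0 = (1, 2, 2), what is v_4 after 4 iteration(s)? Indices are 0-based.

v_0 = (1, 2, 2).
v_1 = A·v_0 = (-3, 3, 1).
v_2 = A·v_1 = (2, 5, 6).
v_3 = A·v_2 = (-8, 10, 3).
v_4 = A·v_3 = (5, 14, 18).

v_4 = (5, 14, 18)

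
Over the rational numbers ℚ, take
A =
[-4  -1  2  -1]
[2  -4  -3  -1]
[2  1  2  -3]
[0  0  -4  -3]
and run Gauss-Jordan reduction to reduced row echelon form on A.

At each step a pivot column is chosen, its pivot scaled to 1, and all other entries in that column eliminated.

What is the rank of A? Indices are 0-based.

pivot(0,0)=-4: scale R0 → (1, 1/4, -1/2, 1/4)
  clear (1,0): R1 −= (2)R0 → (0, -9/2, -2, -3/2)
  clear (2,0): R2 −= (2)R0 → (0, 1/2, 3, -7/2)
pivot(1,1)=-9/2: scale R1 → (0, 1, 4/9, 1/3)
  clear (0,1): R0 −= (1/4)R1 → (1, 0, -11/18, 1/6)
  clear (2,1): R2 −= (1/2)R1 → (0, 0, 25/9, -11/3)
pivot(2,2)=25/9: scale R2 → (0, 0, 1, -33/25)
  clear (0,2): R0 −= (-11/18)R2 → (1, 0, 0, -16/25)
  clear (1,2): R1 −= (4/9)R2 → (0, 1, 0, 23/25)
  clear (3,2): R3 −= (-4)R2 → (0, 0, 0, -207/25)
pivot(3,3)=-207/25: scale R3 → (0, 0, 0, 1)
  clear (0,3): R0 −= (-16/25)R3 → (1, 0, 0, 0)
  clear (1,3): R1 −= (23/25)R3 → (0, 1, 0, 0)
  clear (2,3): R2 −= (-33/25)R3 → (0, 0, 1, 0)

rank = 4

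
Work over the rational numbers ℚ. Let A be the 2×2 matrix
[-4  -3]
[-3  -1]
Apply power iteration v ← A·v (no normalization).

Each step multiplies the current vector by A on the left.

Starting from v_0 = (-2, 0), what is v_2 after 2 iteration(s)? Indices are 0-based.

v_2 = (-50, -30)

v_0 = (-2, 0).
v_1 = A·v_0 = (8, 6).
v_2 = A·v_1 = (-50, -30).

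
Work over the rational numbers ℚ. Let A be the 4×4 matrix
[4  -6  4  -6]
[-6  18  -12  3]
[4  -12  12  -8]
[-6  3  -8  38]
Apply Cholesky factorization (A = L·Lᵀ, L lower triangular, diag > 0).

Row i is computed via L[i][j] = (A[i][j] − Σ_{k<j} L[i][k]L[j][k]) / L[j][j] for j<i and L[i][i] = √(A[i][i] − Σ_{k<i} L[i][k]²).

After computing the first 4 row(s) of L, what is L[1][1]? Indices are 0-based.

L[1][1] = 3

Step 1: L[0][0] = √(4) = 2.
  L[1][0] = (-6) / L[0][0] = -3.
Step 2: L[1][1] = √(9) = 3.
  L[2][0] = (4) / L[0][0] = 2.
  L[2][1] = (-6) / L[1][1] = -2.
Step 3: L[2][2] = √(4) = 2.
  L[3][0] = (-6) / L[0][0] = -3.
  L[3][1] = (-6) / L[1][1] = -2.
  L[3][2] = (-6) / L[2][2] = -3.
Step 4: L[3][3] = √(16) = 4.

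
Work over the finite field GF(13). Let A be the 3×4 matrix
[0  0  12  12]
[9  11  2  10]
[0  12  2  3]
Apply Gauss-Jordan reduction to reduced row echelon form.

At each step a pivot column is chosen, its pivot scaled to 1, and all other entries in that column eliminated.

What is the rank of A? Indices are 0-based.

[1] R0 <-> R1
[1] R0 /= 9  ⇒  (1, 7, 6, 4)
[2] R1 <-> R2
[2] R1 /= 12  ⇒  (0, 1, 11, 10)
     R0 -= 7·R1  ⇒  (1, 0, 7, 12)
[3] R2 /= 12  ⇒  (0, 0, 1, 1)
     R0 -= 7·R2  ⇒  (1, 0, 0, 5)
     R1 -= 11·R2  ⇒  (0, 1, 0, 12)

rank = 3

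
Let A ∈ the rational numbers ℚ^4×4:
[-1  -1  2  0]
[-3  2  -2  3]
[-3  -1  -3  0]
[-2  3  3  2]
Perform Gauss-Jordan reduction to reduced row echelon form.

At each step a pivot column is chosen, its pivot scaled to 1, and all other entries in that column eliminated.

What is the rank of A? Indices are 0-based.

step 1: normalize row 0 (÷-1) = (1, 1, -2, 0)
  row 1: subtract -3×row0 = (0, 5, -8, 3)
  row 2: subtract -3×row0 = (0, 2, -9, 0)
  row 3: subtract -2×row0 = (0, 5, -1, 2)
step 2: normalize row 1 (÷5) = (0, 1, -8/5, 3/5)
  row 0: subtract 1×row1 = (1, 0, -2/5, -3/5)
  row 2: subtract 2×row1 = (0, 0, -29/5, -6/5)
  row 3: subtract 5×row1 = (0, 0, 7, -1)
step 3: normalize row 2 (÷-29/5) = (0, 0, 1, 6/29)
  row 0: subtract -2/5×row2 = (1, 0, 0, -15/29)
  row 1: subtract -8/5×row2 = (0, 1, 0, 27/29)
  row 3: subtract 7×row2 = (0, 0, 0, -71/29)
step 4: normalize row 3 (÷-71/29) = (0, 0, 0, 1)
  row 0: subtract -15/29×row3 = (1, 0, 0, 0)
  row 1: subtract 27/29×row3 = (0, 1, 0, 0)
  row 2: subtract 6/29×row3 = (0, 0, 1, 0)

rank = 4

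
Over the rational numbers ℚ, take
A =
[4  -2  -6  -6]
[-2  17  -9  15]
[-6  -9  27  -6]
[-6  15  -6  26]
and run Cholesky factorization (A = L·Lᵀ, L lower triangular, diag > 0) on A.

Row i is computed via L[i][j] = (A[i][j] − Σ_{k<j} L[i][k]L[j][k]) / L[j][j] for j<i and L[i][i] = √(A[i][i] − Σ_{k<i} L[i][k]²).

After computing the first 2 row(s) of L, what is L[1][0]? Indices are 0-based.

L[1][0] = -1

Step 1: L[0][0] = √(4) = 2.
  L[1][0] = (-2) / L[0][0] = -1.
Step 2: L[1][1] = √(16) = 4.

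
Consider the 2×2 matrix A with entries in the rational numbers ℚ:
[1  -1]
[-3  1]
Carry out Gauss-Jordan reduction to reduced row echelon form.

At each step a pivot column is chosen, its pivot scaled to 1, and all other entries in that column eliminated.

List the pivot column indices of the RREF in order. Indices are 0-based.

pivot columns: 0, 1

[1] R0 /= 1  ⇒  (1, -1)
     R1 -= -3·R0  ⇒  (0, -2)
[2] R1 /= -2  ⇒  (0, 1)
     R0 -= -1·R1  ⇒  (1, 0)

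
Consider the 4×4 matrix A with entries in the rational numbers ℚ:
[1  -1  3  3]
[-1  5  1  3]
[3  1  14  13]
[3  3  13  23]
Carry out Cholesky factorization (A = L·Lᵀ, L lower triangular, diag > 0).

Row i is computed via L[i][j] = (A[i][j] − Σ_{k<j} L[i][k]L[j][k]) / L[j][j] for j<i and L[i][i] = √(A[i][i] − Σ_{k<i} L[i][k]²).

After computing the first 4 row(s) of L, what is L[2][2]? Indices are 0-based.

L[2][2] = 1

Step 1: L[0][0] = √(1) = 1.
  L[1][0] = (-1) / L[0][0] = -1.
Step 2: L[1][1] = √(4) = 2.
  L[2][0] = (3) / L[0][0] = 3.
  L[2][1] = (4) / L[1][1] = 2.
Step 3: L[2][2] = √(1) = 1.
  L[3][0] = (3) / L[0][0] = 3.
  L[3][1] = (6) / L[1][1] = 3.
  L[3][2] = (-2) / L[2][2] = -2.
Step 4: L[3][3] = √(1) = 1.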